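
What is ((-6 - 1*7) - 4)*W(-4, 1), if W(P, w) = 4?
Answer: -68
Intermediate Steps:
((-6 - 1*7) - 4)*W(-4, 1) = ((-6 - 1*7) - 4)*4 = ((-6 - 7) - 4)*4 = (-13 - 4)*4 = -17*4 = -68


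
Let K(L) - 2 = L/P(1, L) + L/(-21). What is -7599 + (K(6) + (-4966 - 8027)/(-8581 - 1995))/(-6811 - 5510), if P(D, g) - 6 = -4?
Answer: -2310471719629/304049424 ≈ -7599.0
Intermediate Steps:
P(D, g) = 2 (P(D, g) = 6 - 4 = 2)
K(L) = 2 + 19*L/42 (K(L) = 2 + (L/2 + L/(-21)) = 2 + (L*(1/2) + L*(-1/21)) = 2 + (L/2 - L/21) = 2 + 19*L/42)
-7599 + (K(6) + (-4966 - 8027)/(-8581 - 1995))/(-6811 - 5510) = -7599 + ((2 + (19/42)*6) + (-4966 - 8027)/(-8581 - 1995))/(-6811 - 5510) = -7599 + ((2 + 19/7) - 12993/(-10576))/(-12321) = -7599 + (33/7 - 12993*(-1/10576))*(-1/12321) = -7599 + (33/7 + 12993/10576)*(-1/12321) = -7599 + (439959/74032)*(-1/12321) = -7599 - 146653/304049424 = -2310471719629/304049424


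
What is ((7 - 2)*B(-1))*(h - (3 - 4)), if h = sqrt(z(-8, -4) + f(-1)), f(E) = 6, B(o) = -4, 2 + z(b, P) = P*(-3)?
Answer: -100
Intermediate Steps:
z(b, P) = -2 - 3*P (z(b, P) = -2 + P*(-3) = -2 - 3*P)
h = 4 (h = sqrt((-2 - 3*(-4)) + 6) = sqrt((-2 + 12) + 6) = sqrt(10 + 6) = sqrt(16) = 4)
((7 - 2)*B(-1))*(h - (3 - 4)) = ((7 - 2)*(-4))*(4 - (3 - 4)) = (5*(-4))*(4 - 1*(-1)) = -20*(4 + 1) = -20*5 = -100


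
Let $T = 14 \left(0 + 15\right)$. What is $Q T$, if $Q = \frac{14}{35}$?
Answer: $84$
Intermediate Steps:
$Q = \frac{2}{5}$ ($Q = 14 \cdot \frac{1}{35} = \frac{2}{5} \approx 0.4$)
$T = 210$ ($T = 14 \cdot 15 = 210$)
$Q T = \frac{2}{5} \cdot 210 = 84$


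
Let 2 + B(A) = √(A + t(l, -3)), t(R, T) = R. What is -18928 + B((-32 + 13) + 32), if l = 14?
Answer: -18930 + 3*√3 ≈ -18925.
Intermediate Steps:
B(A) = -2 + √(14 + A) (B(A) = -2 + √(A + 14) = -2 + √(14 + A))
-18928 + B((-32 + 13) + 32) = -18928 + (-2 + √(14 + ((-32 + 13) + 32))) = -18928 + (-2 + √(14 + (-19 + 32))) = -18928 + (-2 + √(14 + 13)) = -18928 + (-2 + √27) = -18928 + (-2 + 3*√3) = -18930 + 3*√3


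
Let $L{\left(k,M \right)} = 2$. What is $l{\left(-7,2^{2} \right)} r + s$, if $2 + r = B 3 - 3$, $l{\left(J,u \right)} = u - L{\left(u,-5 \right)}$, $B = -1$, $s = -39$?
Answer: $-55$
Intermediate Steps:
$l{\left(J,u \right)} = -2 + u$ ($l{\left(J,u \right)} = u - 2 = -2 + u$)
$r = -8$ ($r = -2 - 6 = -8$)
$l{\left(-7,2^{2} \right)} r + s = \left(-2 + 2^{2}\right) \left(-8\right) - 39 = \left(-2 + 4\right) \left(-8\right) - 39 = 2 \left(-8\right) - 39 = -16 - 39 = -55$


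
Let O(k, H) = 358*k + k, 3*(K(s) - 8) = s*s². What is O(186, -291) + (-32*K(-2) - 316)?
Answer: 198862/3 ≈ 66287.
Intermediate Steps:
K(s) = 8 + s³/3 (K(s) = 8 + (s*s²)/3 = 8 + s³/3)
O(k, H) = 359*k
O(186, -291) + (-32*K(-2) - 316) = 359*186 + (-32*(8 + (⅓)*(-2)³) - 316) = 66774 + (-32*(8 + (⅓)*(-8)) - 316) = 66774 + (-32*(8 - 8/3) - 316) = 66774 + (-32*16/3 - 316) = 66774 + (-512/3 - 316) = 66774 - 1460/3 = 198862/3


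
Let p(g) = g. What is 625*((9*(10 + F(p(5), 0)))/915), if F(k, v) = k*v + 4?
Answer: 5250/61 ≈ 86.066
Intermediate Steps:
F(k, v) = 4 + k*v
625*((9*(10 + F(p(5), 0)))/915) = 625*((9*(10 + (4 + 5*0)))/915) = 625*((9*(10 + (4 + 0)))*(1/915)) = 625*((9*(10 + 4))*(1/915)) = 625*((9*14)*(1/915)) = 625*(126*(1/915)) = 625*(42/305) = 5250/61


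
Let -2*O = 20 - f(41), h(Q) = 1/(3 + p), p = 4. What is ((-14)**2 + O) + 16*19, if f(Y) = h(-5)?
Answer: 6861/14 ≈ 490.07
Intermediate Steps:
h(Q) = 1/7 (h(Q) = 1/(3 + 4) = 1/7)
f(Y) = 1/7
O = -139/14 (O = -(20 - 1*1/7)/2 = -(20 - 1/7)/2 = -1/2*139/7 = -139/14 ≈ -9.9286)
((-14)**2 + O) + 16*19 = ((-14)**2 - 139/14) + 16*19 = (196 - 139/14) + 304 = 2605/14 + 304 = 6861/14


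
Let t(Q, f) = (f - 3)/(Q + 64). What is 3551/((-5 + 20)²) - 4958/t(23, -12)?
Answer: 6473741/225 ≈ 28772.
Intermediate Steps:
t(Q, f) = (-3 + f)/(64 + Q)
3551/((-5 + 20)²) - 4958/t(23, -12) = 3551/((-5 + 20)²) - 4958*(64 + 23)/(-3 - 12) = 3551/(15²) - 4958/(-15/87) = 3551/225 - 4958/((1/87)*(-15)) = 3551*(1/225) - 4958/(-5/29) = 3551/225 - 4958*(-29/5) = 3551/225 + 143782/5 = 6473741/225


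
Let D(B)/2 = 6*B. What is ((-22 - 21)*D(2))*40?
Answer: -41280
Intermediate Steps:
D(B) = 12*B (D(B) = 2*(6*B) = 12*B)
((-22 - 21)*D(2))*40 = ((-22 - 21)*(12*2))*40 = -43*24*40 = -1032*40 = -41280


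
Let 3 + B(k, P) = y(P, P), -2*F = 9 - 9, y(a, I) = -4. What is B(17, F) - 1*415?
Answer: -422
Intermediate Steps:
F = 0 (F = -(9 - 9)/2 = -1/2*0 = 0)
B(k, P) = -7 (B(k, P) = -3 - 4 = -7)
B(17, F) - 1*415 = -7 - 1*415 = -7 - 415 = -422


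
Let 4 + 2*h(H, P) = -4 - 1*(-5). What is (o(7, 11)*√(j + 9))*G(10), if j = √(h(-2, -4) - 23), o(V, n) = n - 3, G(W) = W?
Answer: 40*√(36 + 14*I*√2) ≈ 248.33 + 63.783*I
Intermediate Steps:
h(H, P) = -3/2 (h(H, P) = -2 + (-4 - 1*(-5))/2 = -2 + (-4 + 5)/2 = -2 + (½)*1 = -2 + ½ = -3/2)
o(V, n) = -3 + n
j = 7*I*√2/2 (j = √(-3/2 - 23) = √(-49/2) = 7*I*√2/2 ≈ 4.9497*I)
(o(7, 11)*√(j + 9))*G(10) = ((-3 + 11)*√(7*I*√2/2 + 9))*10 = (8*√(9 + 7*I*√2/2))*10 = 80*√(9 + 7*I*√2/2)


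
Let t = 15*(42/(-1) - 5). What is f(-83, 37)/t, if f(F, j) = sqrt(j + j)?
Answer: -sqrt(74)/705 ≈ -0.012202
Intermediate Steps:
t = -705 (t = 15*(42*(-1) - 5) = 15*(-42 - 5) = 15*(-47) = -705)
f(F, j) = sqrt(2)*sqrt(j) (f(F, j) = sqrt(2*j) = sqrt(2)*sqrt(j))
f(-83, 37)/t = (sqrt(2)*sqrt(37))/(-705) = sqrt(74)*(-1/705) = -sqrt(74)/705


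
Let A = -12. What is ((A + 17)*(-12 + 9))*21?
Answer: -315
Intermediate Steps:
((A + 17)*(-12 + 9))*21 = ((-12 + 17)*(-12 + 9))*21 = (5*(-3))*21 = -15*21 = -315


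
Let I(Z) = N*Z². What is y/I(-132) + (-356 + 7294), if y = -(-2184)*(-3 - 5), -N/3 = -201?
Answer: 1518651518/218889 ≈ 6938.0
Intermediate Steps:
N = 603 (N = -3*(-201) = 603)
I(Z) = 603*Z²
y = -17472 (y = -(-2184)*(-8) = -1092*16 = -17472)
y/I(-132) + (-356 + 7294) = -17472/(603*(-132)²) + (-356 + 7294) = -17472/(603*17424) + 6938 = -17472/10506672 + 6938 = -17472*1/10506672 + 6938 = -364/218889 + 6938 = 1518651518/218889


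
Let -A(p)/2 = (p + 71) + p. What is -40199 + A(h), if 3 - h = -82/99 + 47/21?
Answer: -27960721/693 ≈ -40347.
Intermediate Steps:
h = 1102/693 (h = 3 - (-82/99 + 47/21) = 3 - 1*977/693 = 3 - 977/693 = 1102/693 ≈ 1.5902)
A(p) = -142 - 4*p (A(p) = -2*((p + 71) + p) = -2*((71 + p) + p) = -2*(71 + 2*p) = -142 - 4*p)
-40199 + A(h) = -40199 + (-142 - 4*1102/693) = -40199 + (-142 - 4408/693) = -40199 - 102814/693 = -27960721/693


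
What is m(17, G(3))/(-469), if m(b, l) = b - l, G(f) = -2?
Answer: -19/469 ≈ -0.040512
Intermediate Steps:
m(17, G(3))/(-469) = (17 - 1*(-2))/(-469) = (17 + 2)*(-1/469) = 19*(-1/469) = -19/469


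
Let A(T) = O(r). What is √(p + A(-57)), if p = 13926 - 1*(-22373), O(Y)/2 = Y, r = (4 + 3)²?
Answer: √36397 ≈ 190.78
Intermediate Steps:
r = 49 (r = 7² = 49)
O(Y) = 2*Y
A(T) = 98 (A(T) = 2*49 = 98)
p = 36299 (p = 13926 + 22373 = 36299)
√(p + A(-57)) = √(36299 + 98) = √36397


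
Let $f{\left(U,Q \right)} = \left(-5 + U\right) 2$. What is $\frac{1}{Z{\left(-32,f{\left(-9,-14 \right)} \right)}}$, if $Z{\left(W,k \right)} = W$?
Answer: $- \frac{1}{32} \approx -0.03125$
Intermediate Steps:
$f{\left(U,Q \right)} = -10 + 2 U$
$\frac{1}{Z{\left(-32,f{\left(-9,-14 \right)} \right)}} = \frac{1}{-32} = - \frac{1}{32}$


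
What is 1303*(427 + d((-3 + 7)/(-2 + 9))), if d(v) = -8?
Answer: 545957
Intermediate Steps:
1303*(427 + d((-3 + 7)/(-2 + 9))) = 1303*(427 - 8) = 1303*419 = 545957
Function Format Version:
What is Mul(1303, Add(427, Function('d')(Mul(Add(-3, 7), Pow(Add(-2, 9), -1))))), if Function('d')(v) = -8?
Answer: 545957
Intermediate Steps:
Mul(1303, Add(427, Function('d')(Mul(Add(-3, 7), Pow(Add(-2, 9), -1))))) = Mul(1303, Add(427, -8)) = Mul(1303, 419) = 545957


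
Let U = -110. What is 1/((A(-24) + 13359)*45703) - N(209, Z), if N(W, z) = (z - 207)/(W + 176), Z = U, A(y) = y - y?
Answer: 27649028842/33580050735 ≈ 0.82338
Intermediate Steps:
A(y) = 0
Z = -110
N(W, z) = (-207 + z)/(176 + W)
1/((A(-24) + 13359)*45703) - N(209, Z) = 1/((0 + 13359)*45703) - (-207 - 110)/(176 + 209) = (1/45703)/13359 - (-317)/385 = (1/13359)*(1/45703) - (-317)/385 = 1/610546377 - 1*(-317/385) = 1/610546377 + 317/385 = 27649028842/33580050735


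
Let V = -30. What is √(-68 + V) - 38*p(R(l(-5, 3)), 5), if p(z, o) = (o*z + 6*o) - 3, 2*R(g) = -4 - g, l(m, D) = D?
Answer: -361 + 7*I*√2 ≈ -361.0 + 9.8995*I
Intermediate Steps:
R(g) = -2 - g/2 (R(g) = (-4 - g)/2 = -2 - g/2)
p(z, o) = -3 + 6*o + o*z (p(z, o) = (6*o + o*z) - 3 = -3 + 6*o + o*z)
√(-68 + V) - 38*p(R(l(-5, 3)), 5) = √(-68 - 30) - 38*(-3 + 6*5 + 5*(-2 - ½*3)) = √(-98) - 38*(-3 + 30 + 5*(-2 - 3/2)) = 7*I*√2 - 38*(-3 + 30 + 5*(-7/2)) = 7*I*√2 - 38*(-3 + 30 - 35/2) = 7*I*√2 - 38*19/2 = 7*I*√2 - 361 = -361 + 7*I*√2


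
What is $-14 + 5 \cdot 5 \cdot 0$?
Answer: $-14$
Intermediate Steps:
$-14 + 5 \cdot 5 \cdot 0 = -14 + 5 \cdot 0 = -14 + 0 = -14$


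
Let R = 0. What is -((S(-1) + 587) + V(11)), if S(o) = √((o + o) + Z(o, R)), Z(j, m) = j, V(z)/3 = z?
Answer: -620 - I*√3 ≈ -620.0 - 1.732*I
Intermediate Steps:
V(z) = 3*z
S(o) = √3*√o (S(o) = √((o + o) + o) = √(2*o + o) = √(3*o) = √3*√o)
-((S(-1) + 587) + V(11)) = -((√3*√(-1) + 587) + 3*11) = -((√3*I + 587) + 33) = -((I*√3 + 587) + 33) = -((587 + I*√3) + 33) = -(620 + I*√3) = -620 - I*√3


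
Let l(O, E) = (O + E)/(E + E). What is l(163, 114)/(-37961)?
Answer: -277/8655108 ≈ -3.2004e-5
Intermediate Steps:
l(O, E) = (E + O)/(2*E) (l(O, E) = (E + O)/((2*E)) = (E + O)*(1/(2*E)) = (E + O)/(2*E))
l(163, 114)/(-37961) = ((½)*(114 + 163)/114)/(-37961) = ((½)*(1/114)*277)*(-1/37961) = (277/228)*(-1/37961) = -277/8655108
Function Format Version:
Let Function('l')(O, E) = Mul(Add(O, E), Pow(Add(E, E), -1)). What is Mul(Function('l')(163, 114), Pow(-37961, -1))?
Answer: Rational(-277, 8655108) ≈ -3.2004e-5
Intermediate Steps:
Function('l')(O, E) = Mul(Rational(1, 2), Pow(E, -1), Add(E, O)) (Function('l')(O, E) = Mul(Add(E, O), Pow(Mul(2, E), -1)) = Mul(Add(E, O), Mul(Rational(1, 2), Pow(E, -1))) = Mul(Rational(1, 2), Pow(E, -1), Add(E, O)))
Mul(Function('l')(163, 114), Pow(-37961, -1)) = Mul(Mul(Rational(1, 2), Pow(114, -1), Add(114, 163)), Pow(-37961, -1)) = Mul(Mul(Rational(1, 2), Rational(1, 114), 277), Rational(-1, 37961)) = Mul(Rational(277, 228), Rational(-1, 37961)) = Rational(-277, 8655108)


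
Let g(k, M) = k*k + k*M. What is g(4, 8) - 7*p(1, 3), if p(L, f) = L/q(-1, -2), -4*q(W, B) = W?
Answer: 20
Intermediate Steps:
q(W, B) = -W/4
g(k, M) = k² + M*k
p(L, f) = 4*L (p(L, f) = L/((-¼*(-1))) = L/(¼) = L*4 = 4*L)
g(4, 8) - 7*p(1, 3) = 4*(8 + 4) - 28 = 4*12 - 7*4 = 48 - 28 = 20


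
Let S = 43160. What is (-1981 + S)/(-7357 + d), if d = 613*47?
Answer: 41179/21454 ≈ 1.9194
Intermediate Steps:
d = 28811
(-1981 + S)/(-7357 + d) = (-1981 + 43160)/(-7357 + 28811) = 41179/21454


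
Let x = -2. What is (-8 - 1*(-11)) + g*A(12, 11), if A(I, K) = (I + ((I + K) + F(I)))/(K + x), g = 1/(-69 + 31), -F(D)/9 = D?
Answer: 1099/342 ≈ 3.2135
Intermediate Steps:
F(D) = -9*D
g = -1/38 (g = 1/(-38) = -1/38 ≈ -0.026316)
A(I, K) = (K - 7*I)/(-2 + K) (A(I, K) = (I + ((I + K) - 9*I))/(K - 2) = (I + (K - 8*I))/(-2 + K) = (K - 7*I)/(-2 + K))
(-8 - 1*(-11)) + g*A(12, 11) = (-8 - 1*(-11)) - (11 - 7*12)/(38*(-2 + 11)) = (-8 + 11) - (11 - 84)/(38*9) = 3 - (-73)/342 = 3 - 1/38*(-73/9) = 3 + 73/342 = 1099/342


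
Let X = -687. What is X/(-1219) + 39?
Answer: 48228/1219 ≈ 39.564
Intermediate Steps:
X/(-1219) + 39 = -687/(-1219) + 39 = -1/1219*(-687) + 39 = 687/1219 + 39 = 48228/1219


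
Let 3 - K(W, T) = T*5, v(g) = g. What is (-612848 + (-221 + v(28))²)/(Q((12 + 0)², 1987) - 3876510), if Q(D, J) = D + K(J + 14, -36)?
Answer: 575599/3876183 ≈ 0.14850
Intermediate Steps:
K(W, T) = 3 - 5*T (K(W, T) = 3 - T*5 = 3 - 5*T)
Q(D, J) = 183 + D (Q(D, J) = D + (3 - 5*(-36)) = D + (3 + 180) = D + 183 = 183 + D)
(-612848 + (-221 + v(28))²)/(Q((12 + 0)², 1987) - 3876510) = (-612848 + (-221 + 28)²)/((183 + (12 + 0)²) - 3876510) = (-612848 + (-193)²)/((183 + 12²) - 3876510) = (-612848 + 37249)/((183 + 144) - 3876510) = -575599/(327 - 3876510) = -575599/(-3876183) = -575599*(-1/3876183) = 575599/3876183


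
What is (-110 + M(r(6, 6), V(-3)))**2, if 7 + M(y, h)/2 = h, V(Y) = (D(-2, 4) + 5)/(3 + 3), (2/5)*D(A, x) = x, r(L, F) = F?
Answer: 14161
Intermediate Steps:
D(A, x) = 5*x/2
V(Y) = 5/2 (V(Y) = ((5/2)*4 + 5)/(3 + 3) = (10 + 5)/6 = 15*(1/6) = 5/2)
M(y, h) = -14 + 2*h
(-110 + M(r(6, 6), V(-3)))**2 = (-110 + (-14 + 2*(5/2)))**2 = (-110 + (-14 + 5))**2 = (-110 - 9)**2 = (-119)**2 = 14161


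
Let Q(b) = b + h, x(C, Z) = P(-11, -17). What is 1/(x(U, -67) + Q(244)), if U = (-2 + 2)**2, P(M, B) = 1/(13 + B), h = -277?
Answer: -4/133 ≈ -0.030075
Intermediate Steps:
U = 0 (U = 0**2 = 0)
x(C, Z) = -1/4 (x(C, Z) = 1/(13 - 17) = 1/(-4) = -1/4)
Q(b) = -277 + b (Q(b) = b - 277 = -277 + b)
1/(x(U, -67) + Q(244)) = 1/(-1/4 + (-277 + 244)) = 1/(-1/4 - 33) = 1/(-133/4) = -4/133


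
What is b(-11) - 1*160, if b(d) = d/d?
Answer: -159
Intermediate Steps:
b(d) = 1
b(-11) - 1*160 = 1 - 1*160 = 1 - 160 = -159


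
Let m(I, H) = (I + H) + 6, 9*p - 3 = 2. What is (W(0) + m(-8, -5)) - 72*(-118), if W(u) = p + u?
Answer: 76406/9 ≈ 8489.6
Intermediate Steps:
p = 5/9 (p = ⅓ + (⅑)*2 = ⅓ + 2/9 = 5/9 ≈ 0.55556)
W(u) = 5/9 + u
m(I, H) = 6 + H + I (m(I, H) = (H + I) + 6 = 6 + H + I)
(W(0) + m(-8, -5)) - 72*(-118) = ((5/9 + 0) + (6 - 5 - 8)) - 72*(-118) = (5/9 - 7) + 8496 = -58/9 + 8496 = 76406/9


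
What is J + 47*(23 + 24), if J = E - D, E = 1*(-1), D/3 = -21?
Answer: 2271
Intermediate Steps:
D = -63 (D = 3*(-21) = -63)
E = -1
J = 62 (J = -1 - 1*(-63) = -1 + 63 = 62)
J + 47*(23 + 24) = 62 + 47*(23 + 24) = 62 + 47*47 = 62 + 2209 = 2271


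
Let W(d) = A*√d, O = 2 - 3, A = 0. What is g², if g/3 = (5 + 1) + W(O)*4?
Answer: 324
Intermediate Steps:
O = -1
W(d) = 0 (W(d) = 0*√d = 0)
g = 18 (g = 3*((5 + 1) + 0*4) = 3*(6 + 0) = 3*6 = 18)
g² = 18² = 324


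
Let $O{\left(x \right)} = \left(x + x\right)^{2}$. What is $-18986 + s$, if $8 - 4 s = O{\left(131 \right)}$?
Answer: $-36145$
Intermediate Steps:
$O{\left(x \right)} = 4 x^{2}$ ($O{\left(x \right)} = \left(2 x\right)^{2} = 4 x^{2}$)
$s = -17159$ ($s = 2 - \frac{4 \cdot 131^{2}}{4} = 2 - \frac{4 \cdot 17161}{4} = 2 - 17161 = -17159$)
$-18986 + s = -18986 - 17159 = -36145$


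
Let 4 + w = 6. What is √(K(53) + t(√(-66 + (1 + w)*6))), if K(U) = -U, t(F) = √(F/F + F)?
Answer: √(-53 + √(1 + 4*I*√3)) ≈ 0.1213 + 7.1425*I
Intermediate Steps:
w = 2 (w = -4 + 6 = 2)
t(F) = √(1 + F)
√(K(53) + t(√(-66 + (1 + w)*6))) = √(-1*53 + √(1 + √(-66 + (1 + 2)*6))) = √(-53 + √(1 + √(-66 + 3*6))) = √(-53 + √(1 + √(-66 + 18))) = √(-53 + √(1 + √(-48))) = √(-53 + √(1 + 4*I*√3))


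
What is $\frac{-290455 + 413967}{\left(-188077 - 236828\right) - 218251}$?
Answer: $- \frac{30878}{160789} \approx -0.19204$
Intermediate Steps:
$\frac{-290455 + 413967}{\left(-188077 - 236828\right) - 218251} = \frac{123512}{-424905 - 218251} = \frac{123512}{-643156} = 123512 \left(- \frac{1}{643156}\right) = - \frac{30878}{160789}$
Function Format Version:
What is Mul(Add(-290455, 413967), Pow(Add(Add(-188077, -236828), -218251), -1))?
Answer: Rational(-30878, 160789) ≈ -0.19204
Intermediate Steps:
Mul(Add(-290455, 413967), Pow(Add(Add(-188077, -236828), -218251), -1)) = Mul(123512, Pow(Add(-424905, -218251), -1)) = Mul(123512, Pow(-643156, -1)) = Mul(123512, Rational(-1, 643156)) = Rational(-30878, 160789)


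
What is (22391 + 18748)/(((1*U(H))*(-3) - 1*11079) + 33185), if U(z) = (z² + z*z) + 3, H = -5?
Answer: 41139/21947 ≈ 1.8745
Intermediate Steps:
U(z) = 3 + 2*z² (U(z) = (z² + z²) + 3 = 2*z² + 3 = 3 + 2*z²)
(22391 + 18748)/(((1*U(H))*(-3) - 1*11079) + 33185) = (22391 + 18748)/(((1*(3 + 2*(-5)²))*(-3) - 1*11079) + 33185) = 41139/(((1*(3 + 2*25))*(-3) - 11079) + 33185) = 41139/(((1*(3 + 50))*(-3) - 11079) + 33185) = 41139/(((1*53)*(-3) - 11079) + 33185) = 41139/((53*(-3) - 11079) + 33185) = 41139/((-159 - 11079) + 33185) = 41139/(-11238 + 33185) = 41139/21947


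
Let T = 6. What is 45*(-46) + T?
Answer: -2064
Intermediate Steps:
45*(-46) + T = 45*(-46) + 6 = -2070 + 6 = -2064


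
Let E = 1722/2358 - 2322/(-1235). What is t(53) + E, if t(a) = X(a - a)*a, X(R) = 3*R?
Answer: 1266991/485355 ≈ 2.6104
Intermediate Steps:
E = 1266991/485355 (E = 1722*(1/2358) - 2322*(-1/1235) = 287/393 + 2322/1235 = 1266991/485355 ≈ 2.6104)
t(a) = 0 (t(a) = (3*(a - a))*a = (3*0)*a = 0*a = 0)
t(53) + E = 0 + 1266991/485355 = 1266991/485355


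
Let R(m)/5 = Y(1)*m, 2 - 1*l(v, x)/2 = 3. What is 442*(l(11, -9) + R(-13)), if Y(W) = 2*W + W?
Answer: -87074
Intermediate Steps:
l(v, x) = -2 (l(v, x) = 4 - 2*3 = 4 - 6 = -2)
Y(W) = 3*W
R(m) = 15*m (R(m) = 5*((3*1)*m) = 5*(3*m) = 15*m)
442*(l(11, -9) + R(-13)) = 442*(-2 + 15*(-13)) = 442*(-2 - 195) = 442*(-197) = -87074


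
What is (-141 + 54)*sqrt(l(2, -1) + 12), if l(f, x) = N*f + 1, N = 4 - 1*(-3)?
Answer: -261*sqrt(3) ≈ -452.07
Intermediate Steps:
N = 7 (N = 4 + 3 = 7)
l(f, x) = 1 + 7*f (l(f, x) = 7*f + 1 = 1 + 7*f)
(-141 + 54)*sqrt(l(2, -1) + 12) = (-141 + 54)*sqrt((1 + 7*2) + 12) = -87*sqrt((1 + 14) + 12) = -87*sqrt(15 + 12) = -261*sqrt(3)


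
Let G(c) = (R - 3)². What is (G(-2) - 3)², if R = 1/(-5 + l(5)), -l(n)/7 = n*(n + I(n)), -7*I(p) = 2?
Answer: 30422685241/835210000 ≈ 36.425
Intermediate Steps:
I(p) = -2/7 (I(p) = -⅐*2 = -2/7)
l(n) = -7*n*(-2/7 + n) (l(n) = -7*n*(n - 2/7) = -7*n*(-2/7 + n))
R = -1/170 (R = 1/(-5 + 5*(2 - 7*5)) = 1/(-5 + 5*(2 - 35)) = 1/(-5 + 5*(-33)) = 1/(-5 - 165) = 1/(-170) = -1/170 ≈ -0.0058824)
G(c) = 261121/28900 (G(c) = (-1/170 - 3)² = (-511/170)² = 261121/28900)
(G(-2) - 3)² = (261121/28900 - 3)² = (174421/28900)² = 30422685241/835210000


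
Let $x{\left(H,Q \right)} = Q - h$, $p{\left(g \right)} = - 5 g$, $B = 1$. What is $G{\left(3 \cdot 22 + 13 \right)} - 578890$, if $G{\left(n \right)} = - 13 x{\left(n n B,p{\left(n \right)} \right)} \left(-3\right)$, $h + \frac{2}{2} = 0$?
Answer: $-594256$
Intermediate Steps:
$h = -1$ ($h = -1 + 0 = -1$)
$x{\left(H,Q \right)} = 1 + Q$ ($x{\left(H,Q \right)} = Q - -1 = Q + 1 = 1 + Q$)
$G{\left(n \right)} = 39 - 195 n$ ($G{\left(n \right)} = - 13 \left(1 - 5 n\right) \left(-3\right) = \left(-13 + 65 n\right) \left(-3\right) = 39 - 195 n$)
$G{\left(3 \cdot 22 + 13 \right)} - 578890 = \left(39 - 195 \left(3 \cdot 22 + 13\right)\right) - 578890 = \left(39 - 195 \left(66 + 13\right)\right) - 578890 = \left(39 - 15405\right) - 578890 = -15366 - 578890 = -594256$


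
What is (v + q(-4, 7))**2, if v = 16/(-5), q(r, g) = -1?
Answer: 441/25 ≈ 17.640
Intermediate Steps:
v = -16/5 (v = 16*(-1/5) = -16/5 ≈ -3.2000)
(v + q(-4, 7))**2 = (-16/5 - 1)**2 = (-21/5)**2 = 441/25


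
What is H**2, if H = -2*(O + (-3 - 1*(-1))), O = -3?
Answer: 100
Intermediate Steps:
H = 10 (H = -2*(-3 + (-3 - 1*(-1))) = -2*(-3 + (-3 + 1)) = -2*(-3 - 2) = -2*(-5) = 10)
H**2 = 10**2 = 100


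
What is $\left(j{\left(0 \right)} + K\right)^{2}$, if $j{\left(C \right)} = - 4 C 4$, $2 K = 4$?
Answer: $4$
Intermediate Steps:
$K = 2$ ($K = \frac{1}{2} \cdot 4 = 2$)
$j{\left(C \right)} = - 16 C$
$\left(j{\left(0 \right)} + K\right)^{2} = \left(\left(-16\right) 0 + 2\right)^{2} = \left(0 + 2\right)^{2} = 2^{2} = 4$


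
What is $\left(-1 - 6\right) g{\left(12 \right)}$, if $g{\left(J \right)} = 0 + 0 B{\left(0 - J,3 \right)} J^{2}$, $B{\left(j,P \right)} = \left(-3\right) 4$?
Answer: $0$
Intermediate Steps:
$B{\left(j,P \right)} = -12$
$g{\left(J \right)} = 0$ ($g{\left(J \right)} = 0 + 0 \left(- 12 J^{2}\right) = 0 + 0 = 0$)
$\left(-1 - 6\right) g{\left(12 \right)} = \left(-1 - 6\right) 0 = \left(-7\right) 0 = 0$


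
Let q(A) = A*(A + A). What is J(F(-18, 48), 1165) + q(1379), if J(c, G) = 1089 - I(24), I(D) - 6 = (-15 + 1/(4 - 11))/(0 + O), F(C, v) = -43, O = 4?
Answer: 53261163/14 ≈ 3.8044e+6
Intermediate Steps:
q(A) = 2*A**2 (q(A) = A*(2*A) = 2*A**2)
I(D) = 31/14 (I(D) = 6 + (-15 + 1/(4 - 11))/(0 + 4) = 6 + (-15 + 1/(-7))/4 = 6 + (-15 - 1/7)*(1/4) = 6 - 106/7*1/4 = 6 - 53/14 = 31/14)
J(c, G) = 15215/14 (J(c, G) = 1089 - 1*31/14 = 1089 - 31/14 = 15215/14)
J(F(-18, 48), 1165) + q(1379) = 15215/14 + 2*1379**2 = 15215/14 + 2*1901641 = 15215/14 + 3803282 = 53261163/14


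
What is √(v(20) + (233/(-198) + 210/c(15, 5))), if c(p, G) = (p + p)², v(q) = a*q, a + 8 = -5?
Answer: I*√7104185/165 ≈ 16.154*I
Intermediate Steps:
a = -13 (a = -8 - 5 = -13)
v(q) = -13*q
c(p, G) = 4*p² (c(p, G) = (2*p)² = 4*p²)
√(v(20) + (233/(-198) + 210/c(15, 5))) = √(-13*20 + (233/(-198) + 210/((4*15²)))) = √(-260 + (233*(-1/198) + 210/((4*225)))) = √(-260 + (-233/198 + 210/900)) = √(-260 + (-233/198 + 210*(1/900))) = √(-260 + (-233/198 + 7/30)) = √(-260 - 467/495) = √(-129167/495) = I*√7104185/165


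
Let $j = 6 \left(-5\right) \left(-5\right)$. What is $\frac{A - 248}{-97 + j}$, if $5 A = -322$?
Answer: $- \frac{1562}{265} \approx -5.8943$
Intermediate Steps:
$A = - \frac{322}{5}$ ($A = \frac{1}{5} \left(-322\right) = - \frac{322}{5} \approx -64.4$)
$j = 150$ ($j = \left(-30\right) \left(-5\right) = 150$)
$\frac{A - 248}{-97 + j} = \frac{- \frac{322}{5} - 248}{-97 + 150} = - \frac{1562}{5 \cdot 53} = \left(- \frac{1562}{5}\right) \frac{1}{53} = - \frac{1562}{265}$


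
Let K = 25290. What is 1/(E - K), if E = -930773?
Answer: -1/956063 ≈ -1.0460e-6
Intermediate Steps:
1/(E - K) = 1/(-930773 - 1*25290) = 1/(-930773 - 25290) = 1/(-956063) = -1/956063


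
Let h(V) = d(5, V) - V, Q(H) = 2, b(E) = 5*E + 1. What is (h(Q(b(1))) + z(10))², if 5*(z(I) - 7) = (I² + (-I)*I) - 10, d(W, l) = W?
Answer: 64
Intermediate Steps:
b(E) = 1 + 5*E
h(V) = 5 - V
z(I) = 5 (z(I) = 7 + ((I² + (-I)*I) - 10)/5 = 7 + ((I² - I²) - 10)/5 = 7 + (0 - 10)/5 = 7 + (⅕)*(-10) = 7 - 2 = 5)
(h(Q(b(1))) + z(10))² = ((5 - 1*2) + 5)² = ((5 - 2) + 5)² = (3 + 5)² = 8² = 64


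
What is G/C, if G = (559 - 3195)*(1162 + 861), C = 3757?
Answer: -18452/13 ≈ -1419.4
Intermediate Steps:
G = -5332628 (G = -2636*2023 = -5332628)
G/C = -5332628/3757 = -5332628*1/3757 = -18452/13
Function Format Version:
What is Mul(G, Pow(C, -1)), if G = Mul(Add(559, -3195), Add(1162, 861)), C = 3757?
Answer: Rational(-18452, 13) ≈ -1419.4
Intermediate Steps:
G = -5332628 (G = Mul(-2636, 2023) = -5332628)
Mul(G, Pow(C, -1)) = Mul(-5332628, Pow(3757, -1)) = Mul(-5332628, Rational(1, 3757)) = Rational(-18452, 13)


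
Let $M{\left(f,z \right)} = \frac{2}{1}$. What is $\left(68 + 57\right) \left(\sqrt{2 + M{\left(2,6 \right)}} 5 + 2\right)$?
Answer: $1500$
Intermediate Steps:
$M{\left(f,z \right)} = 2$ ($M{\left(f,z \right)} = 2 \cdot 1 = 2$)
$\left(68 + 57\right) \left(\sqrt{2 + M{\left(2,6 \right)}} 5 + 2\right) = \left(68 + 57\right) \left(\sqrt{2 + 2} \cdot 5 + 2\right) = 125 \left(\sqrt{4} \cdot 5 + 2\right) = 125 \left(2 \cdot 5 + 2\right) = 125 \left(10 + 2\right) = 125 \cdot 12 = 1500$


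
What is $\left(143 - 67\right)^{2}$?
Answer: $5776$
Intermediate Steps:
$\left(143 - 67\right)^{2} = 76^{2} = 5776$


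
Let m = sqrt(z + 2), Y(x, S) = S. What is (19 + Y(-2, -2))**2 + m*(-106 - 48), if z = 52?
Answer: 289 - 462*sqrt(6) ≈ -842.66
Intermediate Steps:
m = 3*sqrt(6) (m = sqrt(52 + 2) = sqrt(54) = 3*sqrt(6) ≈ 7.3485)
(19 + Y(-2, -2))**2 + m*(-106 - 48) = (19 - 2)**2 + (3*sqrt(6))*(-106 - 48) = 17**2 + (3*sqrt(6))*(-154) = 289 - 462*sqrt(6)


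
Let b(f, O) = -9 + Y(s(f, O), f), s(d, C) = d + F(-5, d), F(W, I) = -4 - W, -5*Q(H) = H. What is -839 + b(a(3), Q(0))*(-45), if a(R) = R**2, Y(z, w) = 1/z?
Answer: -877/2 ≈ -438.50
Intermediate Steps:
Q(H) = -H/5
s(d, C) = 1 + d (s(d, C) = d + (-4 - 1*(-5)) = d + (-4 + 5) = d + 1 = 1 + d)
b(f, O) = -9 + 1/(1 + f)
-839 + b(a(3), Q(0))*(-45) = -839 + ((-8 - 9*3**2)/(1 + 3**2))*(-45) = -839 + ((-8 - 9*9)/(1 + 9))*(-45) = -839 + ((-8 - 81)/10)*(-45) = -839 + ((1/10)*(-89))*(-45) = -839 - 89/10*(-45) = -839 + 801/2 = -877/2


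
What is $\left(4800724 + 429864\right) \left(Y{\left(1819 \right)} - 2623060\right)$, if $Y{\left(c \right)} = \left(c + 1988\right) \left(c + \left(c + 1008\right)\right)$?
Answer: $78794948046056$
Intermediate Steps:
$Y{\left(c \right)} = \left(1008 + 2 c\right) \left(1988 + c\right)$ ($Y{\left(c \right)} = \left(1988 + c\right) \left(c + \left(1008 + c\right)\right) = \left(1988 + c\right) \left(1008 + 2 c\right) = \left(1008 + 2 c\right) \left(1988 + c\right)$)
$\left(4800724 + 429864\right) \left(Y{\left(1819 \right)} - 2623060\right) = \left(4800724 + 429864\right) \left(\left(2003904 + 2 \cdot 1819^{2} + 4984 \cdot 1819\right) - 2623060\right) = 5230588 \left(\left(2003904 + 2 \cdot 3308761 + 9065896\right) - 2623060\right) = 5230588 \left(\left(2003904 + 6617522 + 9065896\right) - 2623060\right) = 5230588 \left(17687322 - 2623060\right) = 5230588 \cdot 15064262 = 78794948046056$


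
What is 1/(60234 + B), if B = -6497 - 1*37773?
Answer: 1/15964 ≈ 6.2641e-5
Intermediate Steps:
B = -44270 (B = -6497 - 37773 = -44270)
1/(60234 + B) = 1/(60234 - 44270) = 1/15964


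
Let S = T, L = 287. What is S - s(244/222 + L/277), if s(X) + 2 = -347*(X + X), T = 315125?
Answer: 9734771663/30747 ≈ 3.1661e+5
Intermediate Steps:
S = 315125
s(X) = -2 - 694*X (s(X) = -2 - 347*(X + X) = -2 - 694*X)
S - s(244/222 + L/277) = 315125 - (-2 - 694*(244/222 + 287/277)) = 315125 - (-2 - 694*(244*(1/222) + 287*(1/277))) = 315125 - (-2 - 694*(122/111 + 287/277)) = 315125 - (-2 - 694*65651/30747) = 315125 - (-2 - 45561794/30747) = 315125 - 1*(-45623288/30747) = 315125 + 45623288/30747 = 9734771663/30747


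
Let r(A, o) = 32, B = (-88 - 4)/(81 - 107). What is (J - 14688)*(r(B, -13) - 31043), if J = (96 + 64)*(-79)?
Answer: 847468608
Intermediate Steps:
B = 46/13 (B = -92/(-26) = -92*(-1/26) = 46/13 ≈ 3.5385)
J = -12640 (J = 160*(-79) = -12640)
(J - 14688)*(r(B, -13) - 31043) = (-12640 - 14688)*(32 - 31043) = -27328*(-31011) = 847468608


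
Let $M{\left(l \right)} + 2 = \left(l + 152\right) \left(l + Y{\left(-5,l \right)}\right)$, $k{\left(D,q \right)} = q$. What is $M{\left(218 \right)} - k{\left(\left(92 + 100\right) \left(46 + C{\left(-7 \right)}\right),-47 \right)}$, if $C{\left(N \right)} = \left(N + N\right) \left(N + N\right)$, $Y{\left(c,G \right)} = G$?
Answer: $161365$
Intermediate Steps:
$C{\left(N \right)} = 4 N^{2}$ ($C{\left(N \right)} = 2 N 2 N = 4 N^{2}$)
$M{\left(l \right)} = -2 + 2 l \left(152 + l\right)$ ($M{\left(l \right)} = -2 + \left(l + 152\right) \left(l + l\right) = -2 + \left(152 + l\right) 2 l = -2 + 2 l \left(152 + l\right)$)
$M{\left(218 \right)} - k{\left(\left(92 + 100\right) \left(46 + C{\left(-7 \right)}\right),-47 \right)} = \left(-2 + 2 \cdot 218^{2} + 304 \cdot 218\right) - -47 = \left(-2 + 2 \cdot 47524 + 66272\right) + 47 = \left(-2 + 95048 + 66272\right) + 47 = 161318 + 47 = 161365$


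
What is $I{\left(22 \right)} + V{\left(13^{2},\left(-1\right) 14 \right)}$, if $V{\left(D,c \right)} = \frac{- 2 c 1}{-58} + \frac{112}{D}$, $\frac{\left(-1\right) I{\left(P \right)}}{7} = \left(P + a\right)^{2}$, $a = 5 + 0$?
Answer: $- \frac{25008921}{4901} \approx -5102.8$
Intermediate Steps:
$a = 5$
$I{\left(P \right)} = - 7 \left(5 + P\right)^{2}$ ($I{\left(P \right)} = - 7 \left(P + 5\right)^{2} = - 7 \left(5 + P\right)^{2}$)
$V{\left(D,c \right)} = \frac{112}{D} + \frac{c}{29}$ ($V{\left(D,c \right)} = - 2 c \left(- \frac{1}{58}\right) + \frac{112}{D} = \frac{c}{29} + \frac{112}{D} = \frac{112}{D} + \frac{c}{29}$)
$I{\left(22 \right)} + V{\left(13^{2},\left(-1\right) 14 \right)} = - 7 \left(5 + 22\right)^{2} + \left(\frac{112}{13^{2}} + \frac{\left(-1\right) 14}{29}\right) = - 7 \cdot 27^{2} + \left(\frac{112}{169} + \frac{1}{29} \left(-14\right)\right) = \left(-7\right) 729 + \left(112 \cdot \frac{1}{169} - \frac{14}{29}\right) = -5103 + \left(\frac{112}{169} - \frac{14}{29}\right) = -5103 + \frac{882}{4901} = - \frac{25008921}{4901}$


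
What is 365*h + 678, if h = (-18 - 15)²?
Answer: 398163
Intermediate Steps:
h = 1089 (h = (-33)² = 1089)
365*h + 678 = 365*1089 + 678 = 397485 + 678 = 398163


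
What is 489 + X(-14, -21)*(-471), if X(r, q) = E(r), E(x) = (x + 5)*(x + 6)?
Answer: -33423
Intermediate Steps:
E(x) = (5 + x)*(6 + x)
X(r, q) = 30 + r**2 + 11*r
489 + X(-14, -21)*(-471) = 489 + (30 + (-14)**2 + 11*(-14))*(-471) = 489 + (30 + 196 - 154)*(-471) = 489 + 72*(-471) = 489 - 33912 = -33423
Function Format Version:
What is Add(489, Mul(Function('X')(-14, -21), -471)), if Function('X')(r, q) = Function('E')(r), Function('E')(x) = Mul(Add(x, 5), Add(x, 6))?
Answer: -33423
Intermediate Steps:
Function('E')(x) = Mul(Add(5, x), Add(6, x))
Function('X')(r, q) = Add(30, Pow(r, 2), Mul(11, r))
Add(489, Mul(Function('X')(-14, -21), -471)) = Add(489, Mul(Add(30, Pow(-14, 2), Mul(11, -14)), -471)) = Add(489, Mul(Add(30, 196, -154), -471)) = Add(489, Mul(72, -471)) = Add(489, -33912) = -33423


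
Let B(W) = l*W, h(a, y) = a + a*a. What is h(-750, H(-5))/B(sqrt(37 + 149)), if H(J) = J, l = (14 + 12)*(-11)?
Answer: -93625*sqrt(186)/8866 ≈ -144.02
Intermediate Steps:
l = -286 (l = 26*(-11) = -286)
h(a, y) = a + a**2
B(W) = -286*W
h(-750, H(-5))/B(sqrt(37 + 149)) = (-750*(1 - 750))/((-286*sqrt(37 + 149))) = (-750*(-749))/((-286*sqrt(186))) = 561750*(-sqrt(186)/53196) = -93625*sqrt(186)/8866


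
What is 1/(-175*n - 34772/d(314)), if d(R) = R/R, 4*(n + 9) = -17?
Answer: -4/129813 ≈ -3.0814e-5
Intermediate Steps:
n = -53/4 (n = -9 + (1/4)*(-17) = -9 - 17/4 = -53/4 ≈ -13.250)
d(R) = 1
1/(-175*n - 34772/d(314)) = 1/(-175*(-53/4) - 34772/1) = 1/(9275/4 - 34772*1) = 1/(9275/4 - 34772) = 1/(-129813/4) = -4/129813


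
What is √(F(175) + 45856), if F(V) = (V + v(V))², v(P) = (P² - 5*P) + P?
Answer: 4*√56628491 ≈ 30101.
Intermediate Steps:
v(P) = P² - 4*P
F(V) = (V + V*(-4 + V))²
√(F(175) + 45856) = √(175²*(-3 + 175)² + 45856) = √(30625*172² + 45856) = √(30625*29584 + 45856) = √(906010000 + 45856) = √906055856 = 4*√56628491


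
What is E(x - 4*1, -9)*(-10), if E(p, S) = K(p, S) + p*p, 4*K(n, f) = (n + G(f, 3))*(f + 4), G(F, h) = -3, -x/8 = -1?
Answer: -295/2 ≈ -147.50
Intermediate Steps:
x = 8 (x = -8*(-1) = 8)
K(n, f) = (-3 + n)*(4 + f)/4 (K(n, f) = ((n - 3)*(f + 4))/4 = ((-3 + n)*(4 + f))/4 = (-3 + n)*(4 + f)/4)
E(p, S) = -3 + p + p² - 3*S/4 + S*p/4 (E(p, S) = (-3 + p - 3*S/4 + S*p/4) + p*p = (-3 + p - 3*S/4 + S*p/4) + p² = -3 + p + p² - 3*S/4 + S*p/4)
E(x - 4*1, -9)*(-10) = (-3 + (8 - 4*1) + (8 - 4*1)² - ¾*(-9) + (¼)*(-9)*(8 - 4*1))*(-10) = (-3 + (8 - 4) + (8 - 4)² + 27/4 + (¼)*(-9)*(8 - 4))*(-10) = (-3 + 4 + 4² + 27/4 + (¼)*(-9)*4)*(-10) = (-3 + 4 + 16 + 27/4 - 9)*(-10) = (59/4)*(-10) = -295/2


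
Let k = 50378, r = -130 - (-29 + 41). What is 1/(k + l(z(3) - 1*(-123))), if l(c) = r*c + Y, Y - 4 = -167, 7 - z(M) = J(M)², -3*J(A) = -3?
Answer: 1/31897 ≈ 3.1351e-5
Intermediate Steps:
J(A) = 1 (J(A) = -⅓*(-3) = 1)
z(M) = 6 (z(M) = 7 - 1*1² = 7 - 1*1 = 7 - 1 = 6)
Y = -163 (Y = 4 - 167 = -163)
r = -142 (r = -130 - 1*12 = -130 - 12 = -142)
l(c) = -163 - 142*c (l(c) = -142*c - 163 = -163 - 142*c)
1/(k + l(z(3) - 1*(-123))) = 1/(50378 + (-163 - 142*(6 - 1*(-123)))) = 1/(50378 + (-163 - 142*(6 + 123))) = 1/(50378 + (-163 - 142*129)) = 1/(50378 + (-163 - 18318)) = 1/(50378 - 18481) = 1/31897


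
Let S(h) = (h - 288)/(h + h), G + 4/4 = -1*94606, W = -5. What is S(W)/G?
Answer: -293/946070 ≈ -0.00030970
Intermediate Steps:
G = -94607 (G = -1 - 1*94606 = -1 - 94606 = -94607)
S(h) = (-288 + h)/(2*h) (S(h) = (-288 + h)/((2*h)) = (-288 + h)*(1/(2*h)) = (-288 + h)/(2*h))
S(W)/G = ((1/2)*(-288 - 5)/(-5))/(-94607) = ((1/2)*(-1/5)*(-293))*(-1/94607) = (293/10)*(-1/94607) = -293/946070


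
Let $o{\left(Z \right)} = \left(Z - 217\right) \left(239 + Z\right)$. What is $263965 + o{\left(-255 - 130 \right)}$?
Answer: $351857$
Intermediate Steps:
$o{\left(Z \right)} = \left(-217 + Z\right) \left(239 + Z\right)$
$263965 + o{\left(-255 - 130 \right)} = 263965 + \left(-51863 + \left(-255 - 130\right)^{2} + 22 \left(-255 - 130\right)\right) = 263965 + \left(-51863 + \left(-385\right)^{2} + 22 \left(-385\right)\right) = 263965 - -87892 = 263965 + 87892 = 351857$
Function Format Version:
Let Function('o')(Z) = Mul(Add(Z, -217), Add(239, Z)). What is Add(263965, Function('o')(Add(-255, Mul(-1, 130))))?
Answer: 351857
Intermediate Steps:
Function('o')(Z) = Mul(Add(-217, Z), Add(239, Z))
Add(263965, Function('o')(Add(-255, Mul(-1, 130)))) = Add(263965, Add(-51863, Pow(Add(-255, Mul(-1, 130)), 2), Mul(22, Add(-255, Mul(-1, 130))))) = Add(263965, Add(-51863, Pow(Add(-255, -130), 2), Mul(22, Add(-255, -130)))) = Add(263965, Add(-51863, Pow(-385, 2), Mul(22, -385))) = Add(263965, Add(-51863, 148225, -8470)) = Add(263965, 87892) = 351857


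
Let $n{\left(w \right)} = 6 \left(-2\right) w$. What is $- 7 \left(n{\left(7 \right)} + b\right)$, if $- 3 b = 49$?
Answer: $\frac{2107}{3} \approx 702.33$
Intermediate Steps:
$b = - \frac{49}{3}$ ($b = \left(- \frac{1}{3}\right) 49 = - \frac{49}{3} \approx -16.333$)
$n{\left(w \right)} = - 12 w$
$- 7 \left(n{\left(7 \right)} + b\right) = - 7 \left(\left(-12\right) 7 - \frac{49}{3}\right) = - 7 \left(-84 - \frac{49}{3}\right) = \left(-7\right) \left(- \frac{301}{3}\right) = \frac{2107}{3}$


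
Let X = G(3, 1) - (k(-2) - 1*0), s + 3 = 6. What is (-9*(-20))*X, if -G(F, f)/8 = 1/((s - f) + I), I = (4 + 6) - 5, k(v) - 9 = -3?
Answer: -9000/7 ≈ -1285.7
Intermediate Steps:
s = 3 (s = -3 + 6 = 3)
k(v) = 6 (k(v) = 9 - 3 = 6)
I = 5 (I = 10 - 5 = 5)
G(F, f) = -8/(8 - f) (G(F, f) = -8/((3 - f) + 5) = -8/(8 - f))
X = -50/7 (X = 8/(-8 + 1) - (6 - 1*0) = 8/(-7) - (6 + 0) = 8*(-⅐) - 1*6 = -8/7 - 6 = -50/7 ≈ -7.1429)
(-9*(-20))*X = -9*(-20)*(-50/7) = 180*(-50/7) = -9000/7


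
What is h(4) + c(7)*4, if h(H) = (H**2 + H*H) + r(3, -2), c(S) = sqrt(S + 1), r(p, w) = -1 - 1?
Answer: 30 + 8*sqrt(2) ≈ 41.314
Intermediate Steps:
r(p, w) = -2
c(S) = sqrt(1 + S)
h(H) = -2 + 2*H**2 (h(H) = (H**2 + H*H) - 2 = (H**2 + H**2) - 2 = 2*H**2 - 2 = -2 + 2*H**2)
h(4) + c(7)*4 = (-2 + 2*4**2) + sqrt(1 + 7)*4 = (-2 + 2*16) + sqrt(8)*4 = (-2 + 32) + (2*sqrt(2))*4 = 30 + 8*sqrt(2)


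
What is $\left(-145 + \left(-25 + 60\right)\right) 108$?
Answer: $-11880$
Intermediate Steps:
$\left(-145 + \left(-25 + 60\right)\right) 108 = \left(-145 + 35\right) 108 = \left(-110\right) 108 = -11880$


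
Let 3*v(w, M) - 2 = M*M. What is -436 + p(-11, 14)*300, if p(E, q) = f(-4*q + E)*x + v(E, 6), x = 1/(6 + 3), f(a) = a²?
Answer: 458992/3 ≈ 1.5300e+5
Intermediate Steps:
v(w, M) = ⅔ + M²/3 (v(w, M) = ⅔ + (M*M)/3 = ⅔ + M²/3)
x = ⅑ (x = 1/9 = ⅑ ≈ 0.11111)
p(E, q) = 38/3 + (E - 4*q)²/9 (p(E, q) = (-4*q + E)²*(⅑) + (⅔ + (⅓)*6²) = (E - 4*q)²*(⅑) + (⅔ + (⅓)*36) = (E - 4*q)²/9 + (⅔ + 12) = (E - 4*q)²/9 + 38/3 = 38/3 + (E - 4*q)²/9)
-436 + p(-11, 14)*300 = -436 + (38/3 + (-11 - 4*14)²/9)*300 = -436 + (38/3 + (-11 - 56)²/9)*300 = -436 + (38/3 + (⅑)*(-67)²)*300 = -436 + (38/3 + (⅑)*4489)*300 = -436 + (38/3 + 4489/9)*300 = -436 + (4603/9)*300 = -436 + 460300/3 = 458992/3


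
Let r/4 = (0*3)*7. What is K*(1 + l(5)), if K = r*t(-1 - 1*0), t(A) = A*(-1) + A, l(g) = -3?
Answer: 0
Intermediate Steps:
t(A) = 0 (t(A) = -A + A = 0)
r = 0 (r = 4*((0*3)*7) = 4*(0*7) = 4*0 = 0)
K = 0 (K = 0*0 = 0)
K*(1 + l(5)) = 0*(1 - 3) = 0*(-2) = 0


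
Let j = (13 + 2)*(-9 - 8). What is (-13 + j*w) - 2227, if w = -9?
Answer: 55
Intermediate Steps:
j = -255 (j = 15*(-17) = -255)
(-13 + j*w) - 2227 = (-13 - 255*(-9)) - 2227 = (-13 + 2295) - 2227 = 2282 - 2227 = 55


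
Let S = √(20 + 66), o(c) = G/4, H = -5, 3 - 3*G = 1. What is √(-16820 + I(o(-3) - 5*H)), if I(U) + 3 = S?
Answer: √(-16823 + √86) ≈ 129.67*I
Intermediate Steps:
G = ⅔ (G = 1 - ⅓*1 = 1 - ⅓ = ⅔ ≈ 0.66667)
o(c) = ⅙ (o(c) = (⅔)/4 = (⅔)*(¼) = ⅙)
S = √86 ≈ 9.2736
I(U) = -3 + √86
√(-16820 + I(o(-3) - 5*H)) = √(-16820 + (-3 + √86)) = √(-16823 + √86)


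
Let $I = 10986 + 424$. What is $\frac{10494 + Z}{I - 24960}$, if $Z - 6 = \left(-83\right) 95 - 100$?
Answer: $- \frac{503}{2710} \approx -0.18561$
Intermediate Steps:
$I = 11410$
$Z = -7979$ ($Z = 6 - 7985 = -7979$)
$\frac{10494 + Z}{I - 24960} = \frac{10494 - 7979}{11410 - 24960} = \frac{2515}{-13550} = 2515 \left(- \frac{1}{13550}\right) = - \frac{503}{2710}$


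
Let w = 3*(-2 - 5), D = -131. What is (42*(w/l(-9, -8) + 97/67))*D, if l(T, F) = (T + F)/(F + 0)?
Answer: 52857714/1139 ≈ 46407.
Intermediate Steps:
w = -21 (w = 3*(-7) = -21)
l(T, F) = (F + T)/F
(42*(w/l(-9, -8) + 97/67))*D = (42*(-21*(-8/(-8 - 9)) + 97/67))*(-131) = (42*(-21/((-⅛*(-17))) + 97*(1/67)))*(-131) = (42*(-21/17/8 + 97/67))*(-131) = (42*(-21*8/17 + 97/67))*(-131) = (42*(-168/17 + 97/67))*(-131) = (42*(-9607/1139))*(-131) = -403494/1139*(-131) = 52857714/1139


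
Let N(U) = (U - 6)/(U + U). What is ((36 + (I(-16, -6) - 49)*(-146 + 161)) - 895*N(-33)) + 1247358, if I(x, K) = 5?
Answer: 27416513/22 ≈ 1.2462e+6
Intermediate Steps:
N(U) = (-6 + U)/(2*U) (N(U) = (-6 + U)/((2*U)) = (-6 + U)*(1/(2*U)) = (-6 + U)/(2*U))
((36 + (I(-16, -6) - 49)*(-146 + 161)) - 895*N(-33)) + 1247358 = ((36 + (5 - 49)*(-146 + 161)) - 895*(-6 - 33)/(2*(-33))) + 1247358 = ((36 - 44*15) - 895*(-1)*(-39)/(2*33)) + 1247358 = ((36 - 660) - 895*13/22) + 1247358 = (-624 - 11635/22) + 1247358 = -25363/22 + 1247358 = 27416513/22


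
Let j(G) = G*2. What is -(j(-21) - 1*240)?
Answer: 282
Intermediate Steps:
j(G) = 2*G
-(j(-21) - 1*240) = -(2*(-21) - 1*240) = -(-42 - 240) = -1*(-282) = 282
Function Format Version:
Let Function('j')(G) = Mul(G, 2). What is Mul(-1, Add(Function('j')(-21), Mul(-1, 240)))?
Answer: 282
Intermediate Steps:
Function('j')(G) = Mul(2, G)
Mul(-1, Add(Function('j')(-21), Mul(-1, 240))) = Mul(-1, Add(Mul(2, -21), Mul(-1, 240))) = Mul(-1, Add(-42, -240)) = Mul(-1, -282) = 282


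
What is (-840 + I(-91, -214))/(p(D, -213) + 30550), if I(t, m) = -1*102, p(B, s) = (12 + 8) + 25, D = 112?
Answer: -942/30595 ≈ -0.030789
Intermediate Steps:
p(B, s) = 45 (p(B, s) = 20 + 25 = 45)
I(t, m) = -102
(-840 + I(-91, -214))/(p(D, -213) + 30550) = (-840 - 102)/(45 + 30550) = -942/30595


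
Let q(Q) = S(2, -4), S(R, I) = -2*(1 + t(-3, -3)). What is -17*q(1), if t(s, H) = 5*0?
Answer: 34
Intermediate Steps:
t(s, H) = 0
S(R, I) = -2 (S(R, I) = -2*(1 + 0) = -2*1 = -2)
q(Q) = -2
-17*q(1) = -17*(-2) = 34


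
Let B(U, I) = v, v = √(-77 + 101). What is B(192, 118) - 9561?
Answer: -9561 + 2*√6 ≈ -9556.1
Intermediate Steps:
v = 2*√6 (v = √24 = 2*√6 ≈ 4.8990)
B(U, I) = 2*√6
B(192, 118) - 9561 = 2*√6 - 9561 = -9561 + 2*√6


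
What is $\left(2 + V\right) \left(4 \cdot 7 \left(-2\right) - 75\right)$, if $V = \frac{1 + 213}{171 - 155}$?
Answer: $- \frac{16113}{8} \approx -2014.1$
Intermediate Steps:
$V = \frac{107}{8}$ ($V = \frac{214}{16} = 214 \cdot \frac{1}{16} = \frac{107}{8} \approx 13.375$)
$\left(2 + V\right) \left(4 \cdot 7 \left(-2\right) - 75\right) = \left(2 + \frac{107}{8}\right) \left(4 \cdot 7 \left(-2\right) - 75\right) = \frac{123 \left(28 \left(-2\right) - 75\right)}{8} = \frac{123 \left(-56 - 75\right)}{8} = \frac{123}{8} \left(-131\right) = - \frac{16113}{8}$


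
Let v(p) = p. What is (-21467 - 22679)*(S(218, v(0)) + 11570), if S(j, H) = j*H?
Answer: -510769220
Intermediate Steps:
S(j, H) = H*j
(-21467 - 22679)*(S(218, v(0)) + 11570) = (-21467 - 22679)*(0*218 + 11570) = -44146*(0 + 11570) = -44146*11570 = -510769220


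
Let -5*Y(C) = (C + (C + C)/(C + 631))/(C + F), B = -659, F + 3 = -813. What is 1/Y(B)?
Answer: -103250/8567 ≈ -12.052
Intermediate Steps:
F = -816 (F = -3 - 813 = -816)
Y(C) = -(C + 2*C/(631 + C))/(5*(-816 + C)) (Y(C) = -(C + (C + C)/(C + 631))/(5*(C - 816)) = -(C + (2*C)/(631 + C))/(5*(-816 + C)) = -(C + 2*C/(631 + C))/(5*(-816 + C)))
1/Y(B) = 1/(-659*(633 - 659)/(2574480 - 5*(-659)² + 925*(-659))) = 1/(-659*(-26)/(2574480 - 5*434281 - 609575)) = 1/(-659*(-26)/(2574480 - 2171405 - 609575)) = 1/(-659*(-26)/(-206500)) = 1/(-659*(-1/206500)*(-26)) = 1/(-8567/103250) = -103250/8567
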